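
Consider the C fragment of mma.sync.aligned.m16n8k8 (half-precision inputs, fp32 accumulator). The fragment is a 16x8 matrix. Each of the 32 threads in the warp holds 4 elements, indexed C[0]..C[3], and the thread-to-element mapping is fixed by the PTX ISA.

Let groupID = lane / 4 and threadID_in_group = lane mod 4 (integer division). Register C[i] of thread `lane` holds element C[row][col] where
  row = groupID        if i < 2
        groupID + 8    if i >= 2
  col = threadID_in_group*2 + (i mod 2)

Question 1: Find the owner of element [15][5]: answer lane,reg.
r=15⇒gr=7,Rb=1  c=5⇒th=2,odd=1
L=7*4+2=30  i=1*2+1=3

30,3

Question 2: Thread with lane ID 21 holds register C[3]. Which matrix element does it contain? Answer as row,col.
13,3

L=21→G=21>>2=5, T=21&3=1
[3]→row 5+8=13  col 1·2+1=3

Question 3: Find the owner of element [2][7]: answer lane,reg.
r: 2->gid=2,r8=0  c: 7->tid=3,i&1=1
L=2*4+3=11  i=0*2+1=1

11,1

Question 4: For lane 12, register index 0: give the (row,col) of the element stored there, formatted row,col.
3,0

L=12⇒gr=12>>2=3, th=12&3=0
[0]⇒row 3+0=3  col 0·2+0=0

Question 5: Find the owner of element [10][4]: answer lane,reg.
r: 10->gid=2,r8=1  c: 4->tid=2,i&1=0
L=2*4+2=10  i=1*2+0=2

10,2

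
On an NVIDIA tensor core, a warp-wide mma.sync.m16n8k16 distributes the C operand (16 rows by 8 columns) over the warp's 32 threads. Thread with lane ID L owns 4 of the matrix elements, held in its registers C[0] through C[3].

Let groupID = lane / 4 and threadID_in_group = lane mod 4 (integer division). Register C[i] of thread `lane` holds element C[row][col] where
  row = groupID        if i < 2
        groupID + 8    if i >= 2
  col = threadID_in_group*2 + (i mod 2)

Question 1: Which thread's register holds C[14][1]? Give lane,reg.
r:14=>grp=6,rB=1  c:1=>tig=0,lo=1
L=6*4+0=24  i=1*2+1=3

24,3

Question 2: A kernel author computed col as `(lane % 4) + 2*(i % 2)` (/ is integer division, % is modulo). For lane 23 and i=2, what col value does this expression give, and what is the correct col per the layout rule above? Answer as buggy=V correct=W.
`(lane % 4) + 2*(i % 2)`[23,2]->3
L=23->gid=23>>2=5, tid=23&3=3
[2]->row 5+8=13  col 3·2+0=6
col: 3 vs 6

buggy=3 correct=6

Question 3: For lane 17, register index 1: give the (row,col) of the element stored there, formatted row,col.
L=17⇒gr=17>>2=4, th=17&3=1
[1]⇒row 4+0=4  col 1·2+1=3

4,3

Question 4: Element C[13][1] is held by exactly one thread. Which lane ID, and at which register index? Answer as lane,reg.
20,3

r=13->g=5,rb=1  c=1->t=0,b0=1
L=5*4+0=20  i=1*2+1=3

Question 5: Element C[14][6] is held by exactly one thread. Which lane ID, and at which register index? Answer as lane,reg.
r: 14->gid=6,r8=1  c: 6->tid=3,i&1=0
L=6*4+3=27  i=1*2+0=2

27,2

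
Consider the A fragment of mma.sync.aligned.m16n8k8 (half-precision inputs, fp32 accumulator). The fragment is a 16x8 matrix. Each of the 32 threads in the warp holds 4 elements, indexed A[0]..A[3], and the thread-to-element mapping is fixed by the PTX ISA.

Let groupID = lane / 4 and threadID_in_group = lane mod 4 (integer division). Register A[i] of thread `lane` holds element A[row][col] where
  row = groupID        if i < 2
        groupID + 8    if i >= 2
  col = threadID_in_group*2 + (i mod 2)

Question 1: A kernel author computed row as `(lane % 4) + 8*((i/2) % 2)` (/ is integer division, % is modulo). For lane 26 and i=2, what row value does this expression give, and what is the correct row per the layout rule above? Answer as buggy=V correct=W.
`(lane % 4) + 8*((i/2) % 2)`[26,2]->10
lane 26->26/4=6, 26 mod 4=2
i=2  r:6+8->14  c:2·2+0->4
row: 10 vs 14

buggy=10 correct=14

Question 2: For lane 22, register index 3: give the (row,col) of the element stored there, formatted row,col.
lane 22: grp=5 (22/4), tig=2 (22%4)
i=3: r=5+8=13, c=2*2+1=5

13,5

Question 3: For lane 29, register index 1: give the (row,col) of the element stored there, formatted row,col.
lane 29⇒29/4=7, 29 mod 4=1
i=1  r:7+0⇒7  c:2·1+1⇒3

7,3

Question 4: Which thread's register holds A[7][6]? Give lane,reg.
r=7→G=7,rhi=0  c=6→T=3,p=0
L=7*4+3=31  i=0*2+0=0

31,0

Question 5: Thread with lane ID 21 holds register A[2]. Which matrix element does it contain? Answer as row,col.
21: G=5,T=1
[2] (5+8,1*2+0) = (13,2)

13,2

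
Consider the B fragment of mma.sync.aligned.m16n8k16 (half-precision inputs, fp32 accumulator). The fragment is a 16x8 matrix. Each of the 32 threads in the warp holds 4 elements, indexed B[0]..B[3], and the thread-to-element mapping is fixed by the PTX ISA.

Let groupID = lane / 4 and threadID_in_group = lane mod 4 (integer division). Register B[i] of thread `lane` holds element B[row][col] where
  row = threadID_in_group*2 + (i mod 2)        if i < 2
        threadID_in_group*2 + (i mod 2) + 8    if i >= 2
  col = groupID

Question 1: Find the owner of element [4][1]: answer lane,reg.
6,0

c=1⇒gr=1  r=4⇒Rb=0,th=2,odd=0
L=1*4+2=6  i=0*2+0=0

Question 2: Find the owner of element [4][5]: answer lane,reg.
22,0

c=5→G=5  r=4→rhi=0,T=2,p=0
L=5*4+2=22  i=0*2+0=0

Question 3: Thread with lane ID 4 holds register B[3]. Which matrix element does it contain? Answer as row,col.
9,1

L=4→G=4>>2=1, T=4&3=0
[3]→row 0·2+1+8=9  col G=1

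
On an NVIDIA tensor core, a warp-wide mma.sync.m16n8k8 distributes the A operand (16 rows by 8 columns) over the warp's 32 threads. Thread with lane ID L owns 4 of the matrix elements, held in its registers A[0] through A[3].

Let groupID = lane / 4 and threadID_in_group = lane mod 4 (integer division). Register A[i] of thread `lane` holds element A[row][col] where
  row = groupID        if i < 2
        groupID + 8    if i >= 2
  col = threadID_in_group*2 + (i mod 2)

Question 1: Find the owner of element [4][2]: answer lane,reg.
17,0

r:4=>grp=4,rB=0  c:2=>tig=1,lo=0
L=4*4+1=17  i=0*2+0=0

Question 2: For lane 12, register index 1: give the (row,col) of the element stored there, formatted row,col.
12: grp=3,tig=0
[1] (3+0,0*2+1) = (3,1)

3,1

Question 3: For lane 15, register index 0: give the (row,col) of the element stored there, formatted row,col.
3,6

L=15=>grp=15>>2=3, tig=15&3=3
[0]=>row 3+0=3  col 3·2+0=6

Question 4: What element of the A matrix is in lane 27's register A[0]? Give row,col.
6,6

27: G=6,T=3
[0] (6+0,3*2+0) = (6,6)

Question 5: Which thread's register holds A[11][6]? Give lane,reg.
15,2

r=11⇒gr=3,Rb=1  c=6⇒th=3,odd=0
L=3*4+3=15  i=1*2+0=2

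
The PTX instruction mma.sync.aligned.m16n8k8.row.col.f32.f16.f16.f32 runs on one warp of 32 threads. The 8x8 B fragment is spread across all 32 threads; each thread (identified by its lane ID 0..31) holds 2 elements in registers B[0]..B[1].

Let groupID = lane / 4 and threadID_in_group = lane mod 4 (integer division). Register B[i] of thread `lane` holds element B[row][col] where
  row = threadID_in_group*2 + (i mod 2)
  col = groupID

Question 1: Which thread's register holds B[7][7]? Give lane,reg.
c:7=>grp=7  r:7=>tig=3,lo=1
L=7*4+3=31  i=1=1

31,1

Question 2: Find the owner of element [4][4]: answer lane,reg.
c: 4->gid=4  r: 4->tid=2,i&1=0
L=4*4+2=18  i=0=0

18,0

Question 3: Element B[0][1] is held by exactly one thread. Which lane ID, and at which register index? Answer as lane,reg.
4,0

c=1⇒gr=1  r=0⇒th=0,odd=0
L=1*4+0=4  i=0=0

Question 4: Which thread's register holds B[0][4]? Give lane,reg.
c=4⇒gr=4  r=0⇒th=0,odd=0
L=4*4+0=16  i=0=0

16,0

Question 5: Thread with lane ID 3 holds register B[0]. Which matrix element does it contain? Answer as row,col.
6,0

3: G=0,T=3
[0] (3*2+0,0) = (6,0)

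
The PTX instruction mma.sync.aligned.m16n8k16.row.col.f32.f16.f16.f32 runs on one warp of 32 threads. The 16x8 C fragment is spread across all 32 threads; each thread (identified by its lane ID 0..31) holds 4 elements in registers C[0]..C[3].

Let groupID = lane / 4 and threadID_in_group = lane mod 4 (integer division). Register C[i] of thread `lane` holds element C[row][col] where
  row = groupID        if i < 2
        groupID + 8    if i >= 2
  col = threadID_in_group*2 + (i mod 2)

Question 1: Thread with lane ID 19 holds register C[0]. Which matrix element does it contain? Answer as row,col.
L=19->gid=19>>2=4, tid=19&3=3
[0]->row 4+0=4  col 3·2+0=6

4,6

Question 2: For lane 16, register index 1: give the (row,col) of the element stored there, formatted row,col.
4,1

L=16->gid=16>>2=4, tid=16&3=0
[1]->row 4+0=4  col 0·2+1=1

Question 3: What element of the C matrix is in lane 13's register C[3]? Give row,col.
L=13⇒gr=13>>2=3, th=13&3=1
[3]⇒row 3+8=11  col 1·2+1=3

11,3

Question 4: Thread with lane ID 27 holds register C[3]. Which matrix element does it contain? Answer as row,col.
L=27=>grp=27>>2=6, tig=27&3=3
[3]=>row 6+8=14  col 3·2+1=7

14,7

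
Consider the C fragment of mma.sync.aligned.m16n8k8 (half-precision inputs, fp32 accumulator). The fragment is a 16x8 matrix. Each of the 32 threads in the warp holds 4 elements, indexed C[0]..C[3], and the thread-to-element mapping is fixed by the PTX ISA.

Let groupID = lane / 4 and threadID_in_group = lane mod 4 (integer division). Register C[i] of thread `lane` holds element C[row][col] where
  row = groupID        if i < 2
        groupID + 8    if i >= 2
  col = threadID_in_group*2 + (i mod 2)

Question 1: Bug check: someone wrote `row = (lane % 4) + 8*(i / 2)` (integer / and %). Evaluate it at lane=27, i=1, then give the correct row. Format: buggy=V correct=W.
buggy=3 correct=6

`(lane % 4) + 8*(i / 2)`[27,1]->3
lane 27: gid=6 (27/4), tid=3 (27%4)
i=1: r=6+0=6, c=3*2+1=7
row: 3 vs 6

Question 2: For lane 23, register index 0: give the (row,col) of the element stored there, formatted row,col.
5,6

23: g=5,t=3
[0] (5+0,3*2+0) = (5,6)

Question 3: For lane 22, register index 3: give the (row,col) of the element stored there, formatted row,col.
13,5

lane 22->22/4=5, 22 mod 4=2
i=3  r:5+8->13  c:2·2+1->5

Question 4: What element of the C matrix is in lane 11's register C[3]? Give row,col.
lane 11→11/4=2, 11 mod 4=3
i=3  r:2+8→10  c:2·3+1→7

10,7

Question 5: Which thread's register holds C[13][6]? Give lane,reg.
23,2

r=13⇒gr=5,Rb=1  c=6⇒th=3,odd=0
L=5*4+3=23  i=1*2+0=2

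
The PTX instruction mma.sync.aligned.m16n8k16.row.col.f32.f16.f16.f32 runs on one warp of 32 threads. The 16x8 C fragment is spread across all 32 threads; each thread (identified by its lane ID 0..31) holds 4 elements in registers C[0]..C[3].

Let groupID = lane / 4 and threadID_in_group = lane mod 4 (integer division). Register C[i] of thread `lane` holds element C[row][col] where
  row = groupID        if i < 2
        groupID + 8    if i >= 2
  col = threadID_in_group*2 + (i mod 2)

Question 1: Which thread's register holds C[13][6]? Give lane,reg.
r=13→G=5,rhi=1  c=6→T=3,p=0
L=5*4+3=23  i=1*2+0=2

23,2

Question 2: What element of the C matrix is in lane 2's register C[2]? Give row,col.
lane 2->2/4=0, 2 mod 4=2
i=2  r:0+8->8  c:2·2+0->4

8,4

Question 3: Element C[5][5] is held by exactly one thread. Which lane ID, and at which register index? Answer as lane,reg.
r=5→G=5,rhi=0  c=5→T=2,p=1
L=5*4+2=22  i=0*2+1=1

22,1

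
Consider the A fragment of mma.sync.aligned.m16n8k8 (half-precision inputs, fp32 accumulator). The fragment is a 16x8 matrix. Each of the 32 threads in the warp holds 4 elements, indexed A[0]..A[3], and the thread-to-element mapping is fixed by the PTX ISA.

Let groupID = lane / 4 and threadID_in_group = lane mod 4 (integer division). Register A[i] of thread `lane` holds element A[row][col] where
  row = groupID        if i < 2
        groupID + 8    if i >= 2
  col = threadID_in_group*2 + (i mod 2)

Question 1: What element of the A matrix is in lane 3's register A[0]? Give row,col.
0,6

L=3⇒gr=3>>2=0, th=3&3=3
[0]⇒row 0+0=0  col 3·2+0=6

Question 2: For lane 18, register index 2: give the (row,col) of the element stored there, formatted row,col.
L=18->gid=18>>2=4, tid=18&3=2
[2]->row 4+8=12  col 2·2+0=4

12,4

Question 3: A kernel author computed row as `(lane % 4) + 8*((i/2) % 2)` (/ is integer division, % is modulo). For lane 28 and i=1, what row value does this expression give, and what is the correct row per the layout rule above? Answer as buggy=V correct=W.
buggy=0 correct=7

`(lane % 4) + 8*((i/2) % 2)`[28,1]⇒0
lane 28: gr=7 (28/4), th=0 (28%4)
i=1: r=7+0=7, c=0*2+1=1
row: 0 vs 7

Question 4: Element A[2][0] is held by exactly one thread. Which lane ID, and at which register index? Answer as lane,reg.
r=2⇒gr=2,Rb=0  c=0⇒th=0,odd=0
L=2*4+0=8  i=0*2+0=0

8,0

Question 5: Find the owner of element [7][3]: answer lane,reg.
r:7=>grp=7,rB=0  c:3=>tig=1,lo=1
L=7*4+1=29  i=0*2+1=1

29,1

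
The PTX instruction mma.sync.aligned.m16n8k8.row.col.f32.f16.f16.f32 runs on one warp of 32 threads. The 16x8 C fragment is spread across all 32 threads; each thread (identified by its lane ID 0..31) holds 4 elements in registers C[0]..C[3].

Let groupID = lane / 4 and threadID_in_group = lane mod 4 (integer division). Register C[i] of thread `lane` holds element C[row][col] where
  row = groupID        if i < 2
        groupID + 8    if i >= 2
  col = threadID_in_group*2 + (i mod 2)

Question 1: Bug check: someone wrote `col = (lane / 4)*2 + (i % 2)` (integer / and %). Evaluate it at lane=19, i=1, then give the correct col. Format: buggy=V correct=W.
buggy=9 correct=7

`(lane / 4)*2 + (i % 2)`[19,1]->9
L=19->g=19>>2=4, t=19&3=3
[1]->row 4+0=4  col 3·2+1=7
col: 9 vs 7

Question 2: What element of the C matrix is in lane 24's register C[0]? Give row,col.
lane 24⇒24/4=6, 24 mod 4=0
i=0  r:6+0⇒6  c:2·0+0⇒0

6,0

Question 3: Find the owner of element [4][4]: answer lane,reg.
r: 4->gid=4,r8=0  c: 4->tid=2,i&1=0
L=4*4+2=18  i=0*2+0=0

18,0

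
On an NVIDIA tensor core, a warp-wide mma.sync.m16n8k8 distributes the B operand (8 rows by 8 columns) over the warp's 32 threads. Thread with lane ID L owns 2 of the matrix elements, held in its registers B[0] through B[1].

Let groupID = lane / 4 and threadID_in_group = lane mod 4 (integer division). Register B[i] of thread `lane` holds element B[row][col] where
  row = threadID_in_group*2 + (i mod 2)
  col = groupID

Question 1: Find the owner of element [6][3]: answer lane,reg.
c=3⇒gr=3  r=6⇒th=3,odd=0
L=3*4+3=15  i=0=0

15,0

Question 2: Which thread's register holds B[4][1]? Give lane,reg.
c=1→G=1  r=4→T=2,p=0
L=1*4+2=6  i=0=0

6,0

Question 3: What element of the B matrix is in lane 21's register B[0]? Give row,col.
lane 21->21/4=5, 21 mod 4=1
i=0  r:2·1+0->2  c:5

2,5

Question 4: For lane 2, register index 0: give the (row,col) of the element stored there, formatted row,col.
4,0

L=2⇒gr=2>>2=0, th=2&3=2
[0]⇒row 2·2+0=4  col gr=0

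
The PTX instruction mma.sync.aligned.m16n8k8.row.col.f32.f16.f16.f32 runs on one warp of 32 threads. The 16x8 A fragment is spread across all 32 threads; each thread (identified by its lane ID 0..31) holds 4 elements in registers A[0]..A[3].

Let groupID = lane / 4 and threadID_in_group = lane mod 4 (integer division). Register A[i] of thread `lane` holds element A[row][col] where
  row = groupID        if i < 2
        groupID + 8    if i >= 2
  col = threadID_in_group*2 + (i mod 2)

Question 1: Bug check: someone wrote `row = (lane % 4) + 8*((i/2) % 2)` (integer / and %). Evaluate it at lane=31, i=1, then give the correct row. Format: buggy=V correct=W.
`(lane % 4) + 8*((i/2) % 2)`[31,1]->3
lane 31: gid=7 (31/4), tid=3 (31%4)
i=1: r=7+0=7, c=3*2+1=7
row: 3 vs 7

buggy=3 correct=7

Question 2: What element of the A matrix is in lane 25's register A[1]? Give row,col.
6,3

L=25⇒gr=25>>2=6, th=25&3=1
[1]⇒row 6+0=6  col 1·2+1=3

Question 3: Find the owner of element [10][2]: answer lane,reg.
r=10⇒gr=2,Rb=1  c=2⇒th=1,odd=0
L=2*4+1=9  i=1*2+0=2

9,2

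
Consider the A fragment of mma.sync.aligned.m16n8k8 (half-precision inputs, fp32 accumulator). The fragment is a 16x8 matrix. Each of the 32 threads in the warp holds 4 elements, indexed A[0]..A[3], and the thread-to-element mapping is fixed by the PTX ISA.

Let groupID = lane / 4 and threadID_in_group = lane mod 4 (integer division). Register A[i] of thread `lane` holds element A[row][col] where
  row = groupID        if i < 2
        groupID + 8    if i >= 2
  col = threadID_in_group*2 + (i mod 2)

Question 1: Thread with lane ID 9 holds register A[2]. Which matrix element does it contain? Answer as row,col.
10,2

lane 9: grp=2 (9/4), tig=1 (9%4)
i=2: r=2+8=10, c=1*2+0=2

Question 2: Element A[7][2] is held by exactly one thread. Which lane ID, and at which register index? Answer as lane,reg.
r=7→G=7,rhi=0  c=2→T=1,p=0
L=7*4+1=29  i=0*2+0=0

29,0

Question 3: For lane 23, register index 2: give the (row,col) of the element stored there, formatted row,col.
13,6

lane 23: gid=5 (23/4), tid=3 (23%4)
i=2: r=5+8=13, c=3*2+0=6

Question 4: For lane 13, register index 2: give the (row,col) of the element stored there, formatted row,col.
L=13=>grp=13>>2=3, tig=13&3=1
[2]=>row 3+8=11  col 1·2+0=2

11,2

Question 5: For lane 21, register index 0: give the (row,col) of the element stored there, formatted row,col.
lane 21->21/4=5, 21 mod 4=1
i=0  r:5+0->5  c:2·1+0->2

5,2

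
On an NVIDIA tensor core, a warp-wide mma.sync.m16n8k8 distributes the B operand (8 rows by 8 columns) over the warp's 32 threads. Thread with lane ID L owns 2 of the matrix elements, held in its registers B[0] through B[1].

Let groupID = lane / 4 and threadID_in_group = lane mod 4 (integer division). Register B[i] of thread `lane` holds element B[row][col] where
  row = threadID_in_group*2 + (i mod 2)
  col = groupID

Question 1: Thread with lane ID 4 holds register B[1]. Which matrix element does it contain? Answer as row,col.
1,1

L=4→G=4>>2=1, T=4&3=0
[1]→row 0·2+1=1  col G=1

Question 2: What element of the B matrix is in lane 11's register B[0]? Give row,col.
11: grp=2,tig=3
[0] (3*2+0,2) = (6,2)

6,2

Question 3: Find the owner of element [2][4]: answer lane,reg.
c: 4->gid=4  r: 2->tid=1,i&1=0
L=4*4+1=17  i=0=0

17,0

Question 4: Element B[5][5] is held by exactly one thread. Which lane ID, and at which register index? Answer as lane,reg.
22,1

c: 5->gid=5  r: 5->tid=2,i&1=1
L=5*4+2=22  i=1=1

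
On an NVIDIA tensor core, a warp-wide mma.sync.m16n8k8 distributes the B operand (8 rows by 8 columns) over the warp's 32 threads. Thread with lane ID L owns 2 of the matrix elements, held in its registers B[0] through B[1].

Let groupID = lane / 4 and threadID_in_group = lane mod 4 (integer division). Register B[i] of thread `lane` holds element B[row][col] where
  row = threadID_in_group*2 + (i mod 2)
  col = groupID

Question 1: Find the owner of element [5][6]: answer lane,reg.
c=6→G=6  r=5→T=2,p=1
L=6*4+2=26  i=1=1

26,1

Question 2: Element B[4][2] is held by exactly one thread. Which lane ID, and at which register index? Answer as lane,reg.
10,0

c=2->g=2  r=4->t=2,b0=0
L=2*4+2=10  i=0=0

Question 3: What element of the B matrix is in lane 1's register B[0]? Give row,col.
lane 1->1/4=0, 1 mod 4=1
i=0  r:2·1+0->2  c:0

2,0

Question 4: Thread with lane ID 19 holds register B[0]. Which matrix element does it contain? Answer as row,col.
lane 19→19/4=4, 19 mod 4=3
i=0  r:2·3+0→6  c:4

6,4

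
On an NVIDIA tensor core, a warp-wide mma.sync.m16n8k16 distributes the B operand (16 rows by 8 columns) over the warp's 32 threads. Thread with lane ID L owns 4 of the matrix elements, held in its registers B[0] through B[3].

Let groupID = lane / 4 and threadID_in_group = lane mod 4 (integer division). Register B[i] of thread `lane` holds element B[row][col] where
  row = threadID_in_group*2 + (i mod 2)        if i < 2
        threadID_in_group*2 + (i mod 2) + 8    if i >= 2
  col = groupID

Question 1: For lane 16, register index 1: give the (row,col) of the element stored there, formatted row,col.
lane 16: g=4 (16/4), t=0 (16%4)
i=1: r=0*2+1+0=1, c=g=4

1,4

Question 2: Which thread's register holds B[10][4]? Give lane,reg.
17,2

c=4->g=4  r=10->rb=1,t=1,b0=0
L=4*4+1=17  i=1*2+0=2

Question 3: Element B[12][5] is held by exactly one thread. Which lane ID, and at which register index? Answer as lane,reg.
22,2

c=5->g=5  r=12->rb=1,t=2,b0=0
L=5*4+2=22  i=1*2+0=2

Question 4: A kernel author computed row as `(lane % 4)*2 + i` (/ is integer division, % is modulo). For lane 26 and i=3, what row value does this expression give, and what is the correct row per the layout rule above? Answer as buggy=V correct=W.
`(lane % 4)*2 + i`[26,3]→7
lane 26: G=6 (26/4), T=2 (26%4)
i=3: r=2*2+1+8=13, c=G=6
row: 7 vs 13

buggy=7 correct=13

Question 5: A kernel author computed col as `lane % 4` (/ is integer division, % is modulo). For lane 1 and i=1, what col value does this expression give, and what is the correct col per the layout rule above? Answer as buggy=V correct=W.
`lane % 4`[1,1]⇒1
lane 1: gr=0 (1/4), th=1 (1%4)
i=1: r=1*2+1+0=3, c=gr=0
col: 1 vs 0

buggy=1 correct=0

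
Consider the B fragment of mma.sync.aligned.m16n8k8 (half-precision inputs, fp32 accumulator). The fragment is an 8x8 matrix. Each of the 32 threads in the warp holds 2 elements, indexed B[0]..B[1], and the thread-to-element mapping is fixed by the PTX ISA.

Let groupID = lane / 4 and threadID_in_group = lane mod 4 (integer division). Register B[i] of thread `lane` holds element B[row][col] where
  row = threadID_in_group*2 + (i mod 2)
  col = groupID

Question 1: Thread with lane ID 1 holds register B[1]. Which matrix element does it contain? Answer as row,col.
3,0

L=1->gid=1>>2=0, tid=1&3=1
[1]->row 1·2+1=3  col gid=0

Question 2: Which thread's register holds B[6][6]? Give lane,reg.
27,0

c=6→G=6  r=6→T=3,p=0
L=6*4+3=27  i=0=0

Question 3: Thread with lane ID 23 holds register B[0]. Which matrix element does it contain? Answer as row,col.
23: gr=5,th=3
[0] (3*2+0,5) = (6,5)

6,5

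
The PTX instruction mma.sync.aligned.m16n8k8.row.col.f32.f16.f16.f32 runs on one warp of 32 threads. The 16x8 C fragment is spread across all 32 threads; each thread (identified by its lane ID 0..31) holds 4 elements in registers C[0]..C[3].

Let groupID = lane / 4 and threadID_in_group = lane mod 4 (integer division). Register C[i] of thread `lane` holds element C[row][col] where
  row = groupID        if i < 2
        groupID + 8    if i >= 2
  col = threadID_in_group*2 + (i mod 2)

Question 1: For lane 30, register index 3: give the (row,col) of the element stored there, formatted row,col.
lane 30→30/4=7, 30 mod 4=2
i=3  r:7+8→15  c:2·2+1→5

15,5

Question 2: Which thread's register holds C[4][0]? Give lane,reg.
r=4->g=4,rb=0  c=0->t=0,b0=0
L=4*4+0=16  i=0*2+0=0

16,0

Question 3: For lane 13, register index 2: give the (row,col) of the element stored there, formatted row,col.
lane 13=>13/4=3, 13 mod 4=1
i=2  r:3+8=>11  c:2·1+0=>2

11,2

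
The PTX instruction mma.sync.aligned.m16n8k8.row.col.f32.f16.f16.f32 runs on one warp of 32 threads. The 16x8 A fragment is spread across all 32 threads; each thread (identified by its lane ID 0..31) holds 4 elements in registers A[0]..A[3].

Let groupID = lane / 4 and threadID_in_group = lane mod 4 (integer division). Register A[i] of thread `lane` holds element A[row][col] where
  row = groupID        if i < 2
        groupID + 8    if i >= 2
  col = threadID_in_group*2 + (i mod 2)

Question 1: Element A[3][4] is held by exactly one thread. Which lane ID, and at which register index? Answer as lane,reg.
14,0

r: 3->gid=3,r8=0  c: 4->tid=2,i&1=0
L=3*4+2=14  i=0*2+0=0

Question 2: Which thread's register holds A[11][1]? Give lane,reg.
r=11->g=3,rb=1  c=1->t=0,b0=1
L=3*4+0=12  i=1*2+1=3

12,3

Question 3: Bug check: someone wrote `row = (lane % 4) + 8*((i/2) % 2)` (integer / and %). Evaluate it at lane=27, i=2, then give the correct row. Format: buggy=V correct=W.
`(lane % 4) + 8*((i/2) % 2)`[27,2]->11
lane 27: g=6 (27/4), t=3 (27%4)
i=2: r=6+8=14, c=3*2+0=6
row: 11 vs 14

buggy=11 correct=14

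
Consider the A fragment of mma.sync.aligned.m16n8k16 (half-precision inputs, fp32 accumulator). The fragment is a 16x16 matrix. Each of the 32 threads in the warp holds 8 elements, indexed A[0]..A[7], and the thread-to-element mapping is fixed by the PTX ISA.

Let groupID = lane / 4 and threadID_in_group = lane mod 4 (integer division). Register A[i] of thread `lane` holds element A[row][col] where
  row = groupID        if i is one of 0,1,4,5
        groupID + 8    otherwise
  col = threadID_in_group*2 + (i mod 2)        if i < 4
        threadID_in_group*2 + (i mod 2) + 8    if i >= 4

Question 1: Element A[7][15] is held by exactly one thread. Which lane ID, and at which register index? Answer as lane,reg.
31,5

r:7=>grp=7,rB=0  c:15=>cB=1,tig=3,lo=1
L=7*4+3=31  i=1*4+0*2+1=5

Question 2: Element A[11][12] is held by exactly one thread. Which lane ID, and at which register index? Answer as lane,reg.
14,6

r:11=>grp=3,rB=1  c:12=>cB=1,tig=2,lo=0
L=3*4+2=14  i=1*4+1*2+0=6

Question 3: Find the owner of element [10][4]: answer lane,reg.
10,2

r=10⇒gr=2,Rb=1  c=4⇒Cb=0,th=2,odd=0
L=2*4+2=10  i=0*4+1*2+0=2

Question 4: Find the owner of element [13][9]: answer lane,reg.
r=13->g=5,rb=1  c=9->cb=1,t=0,b0=1
L=5*4+0=20  i=1*4+1*2+1=7

20,7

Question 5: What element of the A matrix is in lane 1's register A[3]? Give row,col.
lane 1: gid=0 (1/4), tid=1 (1%4)
i=3: r=0+8=8, c=1*2+1+0=3

8,3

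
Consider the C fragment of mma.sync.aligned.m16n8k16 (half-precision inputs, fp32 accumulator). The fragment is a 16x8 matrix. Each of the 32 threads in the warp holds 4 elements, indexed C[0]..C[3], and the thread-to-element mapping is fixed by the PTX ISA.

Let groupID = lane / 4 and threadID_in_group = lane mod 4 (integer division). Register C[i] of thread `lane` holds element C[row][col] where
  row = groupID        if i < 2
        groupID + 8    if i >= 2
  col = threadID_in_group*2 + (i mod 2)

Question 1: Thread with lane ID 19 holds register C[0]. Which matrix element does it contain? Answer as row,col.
lane 19->19/4=4, 19 mod 4=3
i=0  r:4+0->4  c:2·3+0->6

4,6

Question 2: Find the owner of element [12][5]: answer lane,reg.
18,3

r=12->g=4,rb=1  c=5->t=2,b0=1
L=4*4+2=18  i=1*2+1=3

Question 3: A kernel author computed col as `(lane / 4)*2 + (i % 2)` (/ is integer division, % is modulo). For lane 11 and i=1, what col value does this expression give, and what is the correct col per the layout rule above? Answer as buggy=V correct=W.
buggy=5 correct=7

`(lane / 4)*2 + (i % 2)`[11,1]→5
11: G=2,T=3
[1] (2+0,3*2+1) = (2,7)
col: 5 vs 7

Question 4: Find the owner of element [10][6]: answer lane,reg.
r=10->g=2,rb=1  c=6->t=3,b0=0
L=2*4+3=11  i=1*2+0=2

11,2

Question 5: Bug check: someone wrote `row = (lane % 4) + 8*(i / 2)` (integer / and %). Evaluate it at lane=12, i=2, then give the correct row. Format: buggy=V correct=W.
`(lane % 4) + 8*(i / 2)`[12,2]→8
L=12→G=12>>2=3, T=12&3=0
[2]→row 3+8=11  col 0·2+0=0
row: 8 vs 11

buggy=8 correct=11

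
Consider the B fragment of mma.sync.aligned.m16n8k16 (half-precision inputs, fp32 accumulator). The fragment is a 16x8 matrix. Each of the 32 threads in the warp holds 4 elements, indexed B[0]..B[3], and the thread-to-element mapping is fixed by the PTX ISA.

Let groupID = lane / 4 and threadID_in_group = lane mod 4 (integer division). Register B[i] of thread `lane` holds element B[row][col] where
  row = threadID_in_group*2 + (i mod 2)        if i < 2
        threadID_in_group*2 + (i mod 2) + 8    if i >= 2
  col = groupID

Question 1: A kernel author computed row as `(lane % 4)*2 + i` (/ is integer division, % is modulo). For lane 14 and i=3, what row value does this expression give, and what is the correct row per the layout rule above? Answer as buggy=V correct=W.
`(lane % 4)*2 + i`[14,3]→7
L=14→G=14>>2=3, T=14&3=2
[3]→row 2·2+1+8=13  col G=3
row: 7 vs 13

buggy=7 correct=13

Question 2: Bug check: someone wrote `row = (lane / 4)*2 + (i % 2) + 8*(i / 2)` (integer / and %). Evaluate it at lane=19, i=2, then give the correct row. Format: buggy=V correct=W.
`(lane / 4)*2 + (i % 2) + 8*(i / 2)`[19,2]⇒16
19: gr=4,th=3
[2] (3*2+0+8,4) = (14,4)
row: 16 vs 14

buggy=16 correct=14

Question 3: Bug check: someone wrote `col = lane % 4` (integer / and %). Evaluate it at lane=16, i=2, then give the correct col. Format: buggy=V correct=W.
`lane % 4`[16,2]=>0
16: grp=4,tig=0
[2] (0*2+0+8,4) = (8,4)
col: 0 vs 4

buggy=0 correct=4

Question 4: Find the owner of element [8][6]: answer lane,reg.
24,2

c:6=>grp=6  r:8=>rB=1,tig=0,lo=0
L=6*4+0=24  i=1*2+0=2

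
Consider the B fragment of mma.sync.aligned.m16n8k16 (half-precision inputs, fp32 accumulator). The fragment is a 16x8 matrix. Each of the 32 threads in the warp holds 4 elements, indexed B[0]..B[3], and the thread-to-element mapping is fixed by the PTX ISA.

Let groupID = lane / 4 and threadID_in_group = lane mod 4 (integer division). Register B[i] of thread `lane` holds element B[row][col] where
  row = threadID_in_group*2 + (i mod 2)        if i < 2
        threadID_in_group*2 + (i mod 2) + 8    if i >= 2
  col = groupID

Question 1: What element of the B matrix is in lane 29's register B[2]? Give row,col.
29: G=7,T=1
[2] (1*2+0+8,7) = (10,7)

10,7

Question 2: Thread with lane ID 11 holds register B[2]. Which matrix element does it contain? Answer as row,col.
14,2

lane 11->11/4=2, 11 mod 4=3
i=2  r:2·3+0+8->14  c:2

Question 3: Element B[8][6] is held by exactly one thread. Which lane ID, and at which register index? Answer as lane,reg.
c: 6->gid=6  r: 8->r8=1,tid=0,i&1=0
L=6*4+0=24  i=1*2+0=2

24,2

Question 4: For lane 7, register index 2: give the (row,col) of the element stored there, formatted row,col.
14,1

7: g=1,t=3
[2] (3*2+0+8,1) = (14,1)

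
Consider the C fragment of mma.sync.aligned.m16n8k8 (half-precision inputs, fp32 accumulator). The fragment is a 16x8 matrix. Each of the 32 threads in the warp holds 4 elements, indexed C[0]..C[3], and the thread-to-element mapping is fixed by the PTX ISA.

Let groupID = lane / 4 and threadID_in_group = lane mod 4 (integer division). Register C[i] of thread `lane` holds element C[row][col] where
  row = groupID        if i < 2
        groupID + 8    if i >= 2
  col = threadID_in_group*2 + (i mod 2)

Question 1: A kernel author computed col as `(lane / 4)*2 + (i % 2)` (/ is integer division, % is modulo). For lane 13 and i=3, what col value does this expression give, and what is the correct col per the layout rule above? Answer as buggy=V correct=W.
buggy=7 correct=3

`(lane / 4)*2 + (i % 2)`[13,3]=>7
lane 13=>13/4=3, 13 mod 4=1
i=3  r:3+8=>11  c:2·1+1=>3
col: 7 vs 3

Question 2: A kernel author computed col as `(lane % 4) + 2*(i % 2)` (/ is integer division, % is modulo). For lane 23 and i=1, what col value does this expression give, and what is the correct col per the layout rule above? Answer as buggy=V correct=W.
buggy=5 correct=7

`(lane % 4) + 2*(i % 2)`[23,1]->5
L=23->gid=23>>2=5, tid=23&3=3
[1]->row 5+0=5  col 3·2+1=7
col: 5 vs 7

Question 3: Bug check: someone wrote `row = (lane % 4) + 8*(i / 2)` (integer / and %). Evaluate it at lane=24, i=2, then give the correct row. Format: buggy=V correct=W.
`(lane % 4) + 8*(i / 2)`[24,2]->8
lane 24: gid=6 (24/4), tid=0 (24%4)
i=2: r=6+8=14, c=0*2+0=0
row: 8 vs 14

buggy=8 correct=14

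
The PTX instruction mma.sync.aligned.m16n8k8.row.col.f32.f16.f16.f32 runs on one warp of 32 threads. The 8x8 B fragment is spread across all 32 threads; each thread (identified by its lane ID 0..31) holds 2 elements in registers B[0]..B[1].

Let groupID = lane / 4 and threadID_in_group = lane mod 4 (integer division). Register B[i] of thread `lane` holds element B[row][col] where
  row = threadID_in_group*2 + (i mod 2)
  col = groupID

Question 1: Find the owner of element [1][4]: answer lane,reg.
16,1

c=4⇒gr=4  r=1⇒th=0,odd=1
L=4*4+0=16  i=1=1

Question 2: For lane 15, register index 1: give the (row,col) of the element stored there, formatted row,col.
L=15=>grp=15>>2=3, tig=15&3=3
[1]=>row 3·2+1=7  col grp=3

7,3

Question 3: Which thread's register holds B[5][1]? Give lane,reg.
c=1⇒gr=1  r=5⇒th=2,odd=1
L=1*4+2=6  i=1=1

6,1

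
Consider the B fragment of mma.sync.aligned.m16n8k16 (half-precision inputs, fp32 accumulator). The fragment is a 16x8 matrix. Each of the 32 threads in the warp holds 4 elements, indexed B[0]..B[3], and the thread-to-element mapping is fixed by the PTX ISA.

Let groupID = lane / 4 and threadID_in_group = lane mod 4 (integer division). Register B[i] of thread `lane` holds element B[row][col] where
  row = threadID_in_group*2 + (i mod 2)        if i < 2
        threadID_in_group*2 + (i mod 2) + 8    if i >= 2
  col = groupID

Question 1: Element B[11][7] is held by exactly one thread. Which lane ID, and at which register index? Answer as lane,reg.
29,3

c: 7->gid=7  r: 11->r8=1,tid=1,i&1=1
L=7*4+1=29  i=1*2+1=3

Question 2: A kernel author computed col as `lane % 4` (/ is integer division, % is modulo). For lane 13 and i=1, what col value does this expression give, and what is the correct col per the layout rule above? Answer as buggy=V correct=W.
`lane % 4`[13,1]→1
L=13→G=13>>2=3, T=13&3=1
[1]→row 1·2+1+0=3  col G=3
col: 1 vs 3

buggy=1 correct=3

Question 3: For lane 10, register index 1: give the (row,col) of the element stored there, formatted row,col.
5,2

L=10⇒gr=10>>2=2, th=10&3=2
[1]⇒row 2·2+1+0=5  col gr=2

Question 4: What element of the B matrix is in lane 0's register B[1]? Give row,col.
1,0

lane 0=>0/4=0, 0 mod 4=0
i=1  r:2·0+1+0=>1  c:0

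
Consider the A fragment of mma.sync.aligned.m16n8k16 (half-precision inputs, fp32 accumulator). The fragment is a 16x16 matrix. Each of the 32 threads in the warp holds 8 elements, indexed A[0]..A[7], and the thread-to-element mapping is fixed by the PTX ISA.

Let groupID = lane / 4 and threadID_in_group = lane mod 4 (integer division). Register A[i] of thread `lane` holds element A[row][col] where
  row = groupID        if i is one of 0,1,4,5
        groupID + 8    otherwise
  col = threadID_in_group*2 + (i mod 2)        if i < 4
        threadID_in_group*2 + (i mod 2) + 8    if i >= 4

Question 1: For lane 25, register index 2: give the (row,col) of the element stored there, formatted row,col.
25: G=6,T=1
[2] (6+8,1*2+0+0) = (14,2)

14,2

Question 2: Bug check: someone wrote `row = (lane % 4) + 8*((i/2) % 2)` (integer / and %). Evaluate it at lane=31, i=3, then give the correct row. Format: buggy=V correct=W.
buggy=11 correct=15

`(lane % 4) + 8*((i/2) % 2)`[31,3]=>11
lane 31=>31/4=7, 31 mod 4=3
i=3  r:7+8=>15  c:2·3+1+0=>7
row: 11 vs 15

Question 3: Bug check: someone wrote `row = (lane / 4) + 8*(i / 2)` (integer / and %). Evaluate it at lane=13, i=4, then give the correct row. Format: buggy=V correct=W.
`(lane / 4) + 8*(i / 2)`[13,4]->19
L=13->gid=13>>2=3, tid=13&3=1
[4]->row 3+0=3  col 1·2+0+8=10
row: 19 vs 3

buggy=19 correct=3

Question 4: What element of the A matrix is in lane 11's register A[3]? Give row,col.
10,7

11: g=2,t=3
[3] (2+8,3*2+1+0) = (10,7)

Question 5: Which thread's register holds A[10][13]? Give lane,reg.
r=10⇒gr=2,Rb=1  c=13⇒Cb=1,th=2,odd=1
L=2*4+2=10  i=1*4+1*2+1=7

10,7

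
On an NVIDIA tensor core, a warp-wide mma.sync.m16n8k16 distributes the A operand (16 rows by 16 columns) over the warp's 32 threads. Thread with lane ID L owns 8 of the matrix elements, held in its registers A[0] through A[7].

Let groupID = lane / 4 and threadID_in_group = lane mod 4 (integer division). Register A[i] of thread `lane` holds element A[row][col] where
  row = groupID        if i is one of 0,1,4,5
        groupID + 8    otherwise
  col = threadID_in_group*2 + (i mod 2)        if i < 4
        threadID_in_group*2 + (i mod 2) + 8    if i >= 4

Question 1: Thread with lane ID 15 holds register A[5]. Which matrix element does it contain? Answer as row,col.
15: gid=3,tid=3
[5] (3+0,3*2+1+8) = (3,15)

3,15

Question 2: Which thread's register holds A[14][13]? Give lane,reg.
26,7

r=14→G=6,rhi=1  c=13→chi=1,T=2,p=1
L=6*4+2=26  i=1*4+1*2+1=7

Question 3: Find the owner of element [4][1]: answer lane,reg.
16,1

r:4=>grp=4,rB=0  c:1=>cB=0,tig=0,lo=1
L=4*4+0=16  i=0*4+0*2+1=1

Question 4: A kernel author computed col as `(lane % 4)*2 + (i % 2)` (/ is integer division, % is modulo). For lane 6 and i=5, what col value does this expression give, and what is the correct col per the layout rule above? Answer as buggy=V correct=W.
buggy=5 correct=13

`(lane % 4)*2 + (i % 2)`[6,5]→5
lane 6: G=1 (6/4), T=2 (6%4)
i=5: r=1+0=1, c=2*2+1+8=13
col: 5 vs 13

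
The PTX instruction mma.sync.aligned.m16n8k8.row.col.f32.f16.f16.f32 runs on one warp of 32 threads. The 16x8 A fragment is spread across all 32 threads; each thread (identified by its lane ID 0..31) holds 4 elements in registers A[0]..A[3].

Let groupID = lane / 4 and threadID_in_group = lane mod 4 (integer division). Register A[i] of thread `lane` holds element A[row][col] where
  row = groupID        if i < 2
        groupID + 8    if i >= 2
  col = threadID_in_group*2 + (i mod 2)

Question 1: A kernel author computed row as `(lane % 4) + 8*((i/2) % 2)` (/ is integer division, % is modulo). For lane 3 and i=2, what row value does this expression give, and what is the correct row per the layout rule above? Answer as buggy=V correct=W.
buggy=11 correct=8

`(lane % 4) + 8*((i/2) % 2)`[3,2]->11
L=3->gid=3>>2=0, tid=3&3=3
[2]->row 0+8=8  col 3·2+0=6
row: 11 vs 8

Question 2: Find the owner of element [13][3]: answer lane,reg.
21,3

r: 13->gid=5,r8=1  c: 3->tid=1,i&1=1
L=5*4+1=21  i=1*2+1=3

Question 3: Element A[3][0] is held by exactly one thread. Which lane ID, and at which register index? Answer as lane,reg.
12,0

r: 3->gid=3,r8=0  c: 0->tid=0,i&1=0
L=3*4+0=12  i=0*2+0=0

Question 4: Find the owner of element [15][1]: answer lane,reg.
28,3

r=15→G=7,rhi=1  c=1→T=0,p=1
L=7*4+0=28  i=1*2+1=3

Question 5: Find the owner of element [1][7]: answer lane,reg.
r=1->g=1,rb=0  c=7->t=3,b0=1
L=1*4+3=7  i=0*2+1=1

7,1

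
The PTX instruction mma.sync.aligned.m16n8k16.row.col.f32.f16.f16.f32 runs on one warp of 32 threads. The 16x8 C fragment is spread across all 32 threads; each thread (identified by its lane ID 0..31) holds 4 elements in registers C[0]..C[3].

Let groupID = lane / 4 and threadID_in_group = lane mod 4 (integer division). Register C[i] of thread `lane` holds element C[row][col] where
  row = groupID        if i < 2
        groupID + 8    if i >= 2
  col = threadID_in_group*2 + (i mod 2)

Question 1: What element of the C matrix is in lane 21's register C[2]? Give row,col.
13,2

lane 21⇒21/4=5, 21 mod 4=1
i=2  r:5+8⇒13  c:2·1+0⇒2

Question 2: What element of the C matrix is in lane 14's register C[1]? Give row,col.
lane 14⇒14/4=3, 14 mod 4=2
i=1  r:3+0⇒3  c:2·2+1⇒5

3,5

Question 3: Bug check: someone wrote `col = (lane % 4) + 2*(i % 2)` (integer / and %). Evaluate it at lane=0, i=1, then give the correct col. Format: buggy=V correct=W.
`(lane % 4) + 2*(i % 2)`[0,1]→2
lane 0: G=0 (0/4), T=0 (0%4)
i=1: r=0+0=0, c=0*2+1=1
col: 2 vs 1

buggy=2 correct=1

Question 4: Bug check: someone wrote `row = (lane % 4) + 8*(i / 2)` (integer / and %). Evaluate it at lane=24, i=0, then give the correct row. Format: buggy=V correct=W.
`(lane % 4) + 8*(i / 2)`[24,0]→0
24: G=6,T=0
[0] (6+0,0*2+0) = (6,0)
row: 0 vs 6

buggy=0 correct=6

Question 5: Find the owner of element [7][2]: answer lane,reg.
29,0

r:7=>grp=7,rB=0  c:2=>tig=1,lo=0
L=7*4+1=29  i=0*2+0=0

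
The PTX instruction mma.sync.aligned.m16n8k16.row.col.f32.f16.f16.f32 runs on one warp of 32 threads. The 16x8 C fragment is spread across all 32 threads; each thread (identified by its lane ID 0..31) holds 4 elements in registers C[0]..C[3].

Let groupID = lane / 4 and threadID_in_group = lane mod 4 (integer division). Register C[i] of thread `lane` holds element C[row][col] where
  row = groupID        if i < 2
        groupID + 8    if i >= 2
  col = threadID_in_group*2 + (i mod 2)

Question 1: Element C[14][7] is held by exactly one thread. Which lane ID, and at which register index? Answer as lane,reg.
r: 14->gid=6,r8=1  c: 7->tid=3,i&1=1
L=6*4+3=27  i=1*2+1=3

27,3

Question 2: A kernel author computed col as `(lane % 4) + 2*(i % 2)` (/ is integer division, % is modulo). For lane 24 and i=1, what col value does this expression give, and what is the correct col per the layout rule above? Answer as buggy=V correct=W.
buggy=2 correct=1

`(lane % 4) + 2*(i % 2)`[24,1]⇒2
lane 24⇒24/4=6, 24 mod 4=0
i=1  r:6+0⇒6  c:2·0+1⇒1
col: 2 vs 1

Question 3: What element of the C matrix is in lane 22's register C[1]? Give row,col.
22: grp=5,tig=2
[1] (5+0,2*2+1) = (5,5)

5,5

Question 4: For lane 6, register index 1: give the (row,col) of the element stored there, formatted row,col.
6: grp=1,tig=2
[1] (1+0,2*2+1) = (1,5)

1,5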